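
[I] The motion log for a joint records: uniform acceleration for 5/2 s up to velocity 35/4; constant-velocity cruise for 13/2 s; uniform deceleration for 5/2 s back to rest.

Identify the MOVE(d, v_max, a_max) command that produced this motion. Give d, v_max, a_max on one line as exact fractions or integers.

d=315/4 v_max=35/4 a_max=7/2

a_max = (35/4)/(5/2) = 7/2
d_a = ½·35/4·5/2 = 175/16; d_c = 35/4·13/2 = 455/8
d = 2·175/16 + 455/8 = 315/4
t_c = 13/2 > 0 so v_max = 35/4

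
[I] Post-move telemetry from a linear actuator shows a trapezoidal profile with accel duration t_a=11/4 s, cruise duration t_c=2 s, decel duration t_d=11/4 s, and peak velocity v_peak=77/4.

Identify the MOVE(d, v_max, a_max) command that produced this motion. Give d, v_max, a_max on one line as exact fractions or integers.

d=1463/16 v_max=77/4 a_max=7

a_max = (77/4)/(11/4) = 7
d_a = ½·77/4·11/4 = 847/32; d_c = 77/4·2 = 77/2
d = 2·847/32 + 77/2 = 1463/16
t_c = 2 > 0 → v_max = v_peak = 77/4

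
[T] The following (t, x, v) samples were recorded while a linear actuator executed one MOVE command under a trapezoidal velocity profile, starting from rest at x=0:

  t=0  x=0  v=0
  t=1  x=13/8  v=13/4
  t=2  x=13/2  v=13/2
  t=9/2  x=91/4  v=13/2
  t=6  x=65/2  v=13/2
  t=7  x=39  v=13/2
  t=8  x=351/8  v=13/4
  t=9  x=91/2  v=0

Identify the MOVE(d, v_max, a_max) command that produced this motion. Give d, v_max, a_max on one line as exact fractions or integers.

d=91/2 v_max=13/2 a_max=13/4

final state: t=9, x=91/2, v=0 → d = 91/2
a_max = (13/4−0)/(1−0) = 13/4
max v = 13/2 over t∈[2,7] → v_max = 13/2
check: 13/2·(2+5) = 91/2 ✓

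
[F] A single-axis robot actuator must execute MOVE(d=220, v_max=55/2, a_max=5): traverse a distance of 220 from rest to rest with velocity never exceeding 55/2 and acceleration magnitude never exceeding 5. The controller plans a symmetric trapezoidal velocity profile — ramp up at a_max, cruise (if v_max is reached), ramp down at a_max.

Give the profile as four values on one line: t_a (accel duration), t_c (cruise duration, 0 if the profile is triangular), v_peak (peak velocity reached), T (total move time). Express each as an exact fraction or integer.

t_a=11/2 t_c=5/2 v_peak=55/2 T=27/2

v_max²/a_max = (55/2)²/5 = 605/4
220 ≥ 605/4 so v_max reached
t_a = (55/2)/5 = 11/2; v_peak = 55/2
d_cruise = 220 − 605/4 = 275/4; t_c = (275/4)/(55/2) = 5/2
T = 2·11/2 + 5/2 = 27/2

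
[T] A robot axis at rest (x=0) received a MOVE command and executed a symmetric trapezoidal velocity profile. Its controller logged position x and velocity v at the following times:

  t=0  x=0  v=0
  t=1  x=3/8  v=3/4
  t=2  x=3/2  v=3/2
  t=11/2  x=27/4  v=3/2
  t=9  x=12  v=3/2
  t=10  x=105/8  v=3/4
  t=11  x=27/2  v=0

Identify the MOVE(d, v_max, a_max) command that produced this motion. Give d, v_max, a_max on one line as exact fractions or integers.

final state: t=11, x=27/2, v=0 → d = 27/2
a_max = (3/4−0)/(1−0) = 3/4
max v = 3/2 over t∈[2,9] → v_max = 3/2
check: 3/2·(2+7) = 27/2 ✓

d=27/2 v_max=3/2 a_max=3/4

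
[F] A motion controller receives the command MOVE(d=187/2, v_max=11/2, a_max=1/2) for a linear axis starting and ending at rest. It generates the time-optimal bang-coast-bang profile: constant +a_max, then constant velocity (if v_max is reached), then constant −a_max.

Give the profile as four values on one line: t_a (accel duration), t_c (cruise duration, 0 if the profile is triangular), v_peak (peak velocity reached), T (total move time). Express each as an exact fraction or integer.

v_max²/a_max = (11/2)²/(1/2) = 121/2
187/2 ≥ 121/2 ⇒ cruise phase
t_a = (11/2)/(1/2) = 11; v_peak = 11/2
d_cruise = 187/2 − 121/2 = 33; t_c = 33/(11/2) = 6
T = 2·11 + 6 = 28

t_a=11 t_c=6 v_peak=11/2 T=28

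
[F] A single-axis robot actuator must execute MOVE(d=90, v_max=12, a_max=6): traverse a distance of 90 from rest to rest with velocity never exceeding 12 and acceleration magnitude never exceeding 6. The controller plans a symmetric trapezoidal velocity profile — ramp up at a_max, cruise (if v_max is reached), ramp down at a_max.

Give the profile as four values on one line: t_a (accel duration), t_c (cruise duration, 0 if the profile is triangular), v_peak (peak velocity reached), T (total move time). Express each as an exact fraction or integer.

t_a=2 t_c=11/2 v_peak=12 T=19/2

v_max²/a_max = 12²/6 = 24
90 ≥ 24 ⇒ cruise phase
t_a = 12/6 = 2; v_peak = 12
d_cruise = 90 − 24 = 66; t_c = 66/12 = 11/2
T = 2·2 + 11/2 = 19/2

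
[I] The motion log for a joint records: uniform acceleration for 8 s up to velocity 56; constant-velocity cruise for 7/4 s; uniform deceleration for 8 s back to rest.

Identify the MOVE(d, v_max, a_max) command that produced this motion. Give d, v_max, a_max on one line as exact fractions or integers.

a_max = 56/8 = 7
d_a = ½·56·8 = 224; d_c = 56·7/4 = 98
d = 2·224 + 98 = 546
t_c = 7/4 > 0 ⇒ limit active, v_max = 56

d=546 v_max=56 a_max=7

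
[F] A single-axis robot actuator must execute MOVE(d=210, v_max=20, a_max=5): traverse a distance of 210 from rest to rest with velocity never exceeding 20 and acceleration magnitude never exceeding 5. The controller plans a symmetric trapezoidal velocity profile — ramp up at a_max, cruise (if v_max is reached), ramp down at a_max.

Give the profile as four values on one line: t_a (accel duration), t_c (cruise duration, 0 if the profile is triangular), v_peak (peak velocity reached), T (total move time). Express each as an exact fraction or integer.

t_a=4 t_c=13/2 v_peak=20 T=29/2

vₘ²/aₘ = 20²/5 = 80
210 ≥ 80 ⇒ cruise phase
t_a = 20/5 = 4; v_peak = 20
d_cruise = 210 − 80 = 130; t_c = 130/20 = 13/2
T = 2·4 + 13/2 = 29/2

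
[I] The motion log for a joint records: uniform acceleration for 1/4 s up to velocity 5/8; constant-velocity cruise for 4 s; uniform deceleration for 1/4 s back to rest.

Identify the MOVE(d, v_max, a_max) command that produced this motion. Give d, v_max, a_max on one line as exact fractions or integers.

d=85/32 v_max=5/8 a_max=5/2

a_max = (5/8)/(1/4) = 5/2
d_a = ½·5/8·1/4 = 5/64; d_c = 5/8·4 = 5/2
d = 2·5/64 + 5/2 = 85/32
t_c = 4 > 0 ⇒ limit active, v_max = 5/8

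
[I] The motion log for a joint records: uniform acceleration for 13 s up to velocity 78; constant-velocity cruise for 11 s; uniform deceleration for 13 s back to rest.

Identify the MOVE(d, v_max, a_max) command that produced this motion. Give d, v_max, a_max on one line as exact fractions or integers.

d=1872 v_max=78 a_max=6

a_max = 78/13 = 6
d_a = ½·78·13 = 507; d_c = 78·11 = 858
d = 2·507 + 858 = 1872
t_c = 11 > 0 so v_max = 78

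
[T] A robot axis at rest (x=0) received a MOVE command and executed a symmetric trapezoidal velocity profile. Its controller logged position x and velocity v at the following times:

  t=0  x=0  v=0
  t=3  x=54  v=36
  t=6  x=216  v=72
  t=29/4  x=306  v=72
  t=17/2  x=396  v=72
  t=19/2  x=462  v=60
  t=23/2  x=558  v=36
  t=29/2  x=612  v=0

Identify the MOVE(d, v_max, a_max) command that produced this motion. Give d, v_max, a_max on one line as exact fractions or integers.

final state: t=29/2, x=612, v=0 → d = 612
a_max = (36−0)/(3−0) = 12
max v = 72 over t∈[6,17/2] → v_max = 72
check: 72·(6+5/2) = 612 ✓

d=612 v_max=72 a_max=12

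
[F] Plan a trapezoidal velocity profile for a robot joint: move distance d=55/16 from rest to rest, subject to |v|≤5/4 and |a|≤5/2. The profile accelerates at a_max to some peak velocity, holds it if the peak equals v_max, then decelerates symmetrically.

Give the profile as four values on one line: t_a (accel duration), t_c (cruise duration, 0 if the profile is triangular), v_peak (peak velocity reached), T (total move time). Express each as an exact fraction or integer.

t_a=1/2 t_c=9/4 v_peak=5/4 T=13/4

v_max²/a_max = (5/4)²/(5/2) = 5/8
55/16 ≥ 5/8 ⇒ cruise phase
t_a = (5/4)/(5/2) = 1/2; v_peak = 5/4
d_cruise = 55/16 − 5/8 = 45/16; t_c = (45/16)/(5/4) = 9/4
T = 2·1/2 + 9/4 = 13/4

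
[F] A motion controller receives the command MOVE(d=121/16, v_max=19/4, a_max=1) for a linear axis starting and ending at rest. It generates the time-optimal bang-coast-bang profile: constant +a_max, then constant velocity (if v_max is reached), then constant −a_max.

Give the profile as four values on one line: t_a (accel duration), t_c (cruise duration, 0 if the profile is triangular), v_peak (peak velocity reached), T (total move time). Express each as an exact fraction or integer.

t_a=11/4 t_c=0 v_peak=11/4 T=11/2

(v_max)²/a_max = (19/4)²/1 = 361/16
121/16 < 361/16 so t_c = 0
v_peak = √(121/16·1) = √(121/16) = 11/4
t_a = (11/4)/1 = 11/4; t_c = 0
T = 2·11/4 = 11/2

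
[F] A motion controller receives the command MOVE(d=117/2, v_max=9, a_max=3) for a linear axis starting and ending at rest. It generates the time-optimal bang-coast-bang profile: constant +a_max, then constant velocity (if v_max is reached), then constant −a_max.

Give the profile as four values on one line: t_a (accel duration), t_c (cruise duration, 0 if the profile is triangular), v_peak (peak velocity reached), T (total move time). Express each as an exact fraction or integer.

t_a=3 t_c=7/2 v_peak=9 T=19/2

(v_max)²/a_max = 9²/3 = 27
117/2 ≥ 27 ⇒ cruise phase
t_a = 9/3 = 3; v_peak = 9
d_cruise = 117/2 − 27 = 63/2; t_c = (63/2)/9 = 7/2
T = 2·3 + 7/2 = 19/2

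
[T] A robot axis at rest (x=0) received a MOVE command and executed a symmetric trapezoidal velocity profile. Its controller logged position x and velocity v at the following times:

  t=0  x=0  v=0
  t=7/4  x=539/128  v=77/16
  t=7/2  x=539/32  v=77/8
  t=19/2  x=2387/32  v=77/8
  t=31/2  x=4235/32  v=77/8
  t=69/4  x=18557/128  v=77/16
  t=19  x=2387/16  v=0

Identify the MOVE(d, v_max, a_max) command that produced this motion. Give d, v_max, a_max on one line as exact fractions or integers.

d=2387/16 v_max=77/8 a_max=11/4

final state: t=19, x=2387/16, v=0 → d = 2387/16
a_max = (77/16−0)/(7/4−0) = 11/4
max v = 77/8 over t∈[7/2,31/2] → v_max = 77/8
check: 77/8·(7/2+12) = 2387/16 ✓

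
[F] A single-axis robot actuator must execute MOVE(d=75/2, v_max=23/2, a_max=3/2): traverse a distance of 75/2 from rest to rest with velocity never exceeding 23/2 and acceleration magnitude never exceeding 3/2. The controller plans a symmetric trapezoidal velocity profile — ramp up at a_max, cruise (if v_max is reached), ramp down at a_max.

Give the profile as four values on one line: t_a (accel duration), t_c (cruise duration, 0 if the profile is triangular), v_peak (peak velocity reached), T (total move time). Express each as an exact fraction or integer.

t_a=5 t_c=0 v_peak=15/2 T=10

v_max²/a_max = (23/2)²/(3/2) = 529/6
75/2 < 529/6 so t_c = 0
v_peak = √(75/2·3/2) = √(225/4) = 15/2
t_a = (15/2)/(3/2) = 5; t_c = 0
T = 2·5 = 10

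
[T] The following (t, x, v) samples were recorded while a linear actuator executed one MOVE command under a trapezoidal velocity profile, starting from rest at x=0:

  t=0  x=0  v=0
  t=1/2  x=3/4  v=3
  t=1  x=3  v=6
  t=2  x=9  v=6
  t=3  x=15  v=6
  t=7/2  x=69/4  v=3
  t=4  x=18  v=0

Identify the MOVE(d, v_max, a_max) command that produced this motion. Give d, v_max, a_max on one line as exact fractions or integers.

d=18 v_max=6 a_max=6

final state: t=4, x=18, v=0 → d = 18
a_max = (3−0)/(1/2−0) = 6
max v = 6 over t∈[1,3] → v_max = 6
check: 6·(1+2) = 18 ✓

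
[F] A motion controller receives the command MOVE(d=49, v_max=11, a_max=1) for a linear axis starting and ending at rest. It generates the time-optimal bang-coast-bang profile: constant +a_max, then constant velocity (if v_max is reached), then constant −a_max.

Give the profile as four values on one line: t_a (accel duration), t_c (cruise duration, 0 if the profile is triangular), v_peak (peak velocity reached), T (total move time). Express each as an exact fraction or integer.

t_a=7 t_c=0 v_peak=7 T=14

(v_max)²/a_max = 11²/1 = 121
49 < 121 ⇒ no cruise
v_peak = √(49·1) = √49 = 7
t_a = 7/1 = 7; t_c = 0
T = 2·7 = 14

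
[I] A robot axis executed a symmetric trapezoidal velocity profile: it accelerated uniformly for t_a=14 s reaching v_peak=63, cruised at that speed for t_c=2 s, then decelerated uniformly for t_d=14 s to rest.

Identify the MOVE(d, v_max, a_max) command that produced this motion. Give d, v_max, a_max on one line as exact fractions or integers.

a_max = 63/14 = 9/2
d_a = ½·63·14 = 441; d_c = 63·2 = 126
d = 2·441 + 126 = 1008
t_c = 2 > 0 so v_max = 63

d=1008 v_max=63 a_max=9/2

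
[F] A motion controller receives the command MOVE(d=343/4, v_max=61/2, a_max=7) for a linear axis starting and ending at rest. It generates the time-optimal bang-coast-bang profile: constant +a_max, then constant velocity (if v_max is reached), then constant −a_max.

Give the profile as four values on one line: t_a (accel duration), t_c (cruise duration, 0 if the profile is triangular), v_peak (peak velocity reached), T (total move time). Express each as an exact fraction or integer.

t_a=7/2 t_c=0 v_peak=49/2 T=7

vₘ²/aₘ = (61/2)²/7 = 3721/28
343/4 < 3721/28 so t_c = 0
v_peak = √(343/4·7) = √(2401/4) = 49/2
t_a = (49/2)/7 = 7/2; t_c = 0
T = 2·7/2 = 7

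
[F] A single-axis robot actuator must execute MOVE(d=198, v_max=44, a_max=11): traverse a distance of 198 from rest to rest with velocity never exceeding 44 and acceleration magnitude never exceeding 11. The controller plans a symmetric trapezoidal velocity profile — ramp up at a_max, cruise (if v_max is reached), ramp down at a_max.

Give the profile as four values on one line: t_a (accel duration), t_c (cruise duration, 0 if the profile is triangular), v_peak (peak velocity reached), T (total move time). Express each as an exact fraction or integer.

v_max²/a_max = 44²/11 = 176
198 ≥ 176 ⇒ cruise phase
t_a = 44/11 = 4; v_peak = 44
d_cruise = 198 − 176 = 22; t_c = 22/44 = 1/2
T = 2·4 + 1/2 = 17/2

t_a=4 t_c=1/2 v_peak=44 T=17/2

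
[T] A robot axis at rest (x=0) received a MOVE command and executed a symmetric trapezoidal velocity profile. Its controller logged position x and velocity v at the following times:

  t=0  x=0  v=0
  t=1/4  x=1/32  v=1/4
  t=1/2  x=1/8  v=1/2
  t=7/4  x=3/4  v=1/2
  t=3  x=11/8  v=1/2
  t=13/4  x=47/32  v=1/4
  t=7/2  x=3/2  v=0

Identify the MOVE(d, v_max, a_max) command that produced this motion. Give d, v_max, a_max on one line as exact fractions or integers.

final state: t=7/2, x=3/2, v=0 → d = 3/2
a_max = (1/4−0)/(1/4−0) = 1
max v = 1/2 over t∈[1/2,3] → v_max = 1/2
check: 1/2·(1/2+5/2) = 3/2 ✓

d=3/2 v_max=1/2 a_max=1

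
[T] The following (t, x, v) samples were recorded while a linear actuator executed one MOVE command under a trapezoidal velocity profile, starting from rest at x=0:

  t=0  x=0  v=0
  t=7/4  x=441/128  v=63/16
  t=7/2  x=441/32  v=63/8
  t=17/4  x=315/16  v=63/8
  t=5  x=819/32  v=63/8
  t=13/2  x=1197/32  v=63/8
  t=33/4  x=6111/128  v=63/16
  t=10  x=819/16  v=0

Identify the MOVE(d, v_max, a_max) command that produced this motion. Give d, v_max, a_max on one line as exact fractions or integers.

d=819/16 v_max=63/8 a_max=9/4

final state: t=10, x=819/16, v=0 → d = 819/16
a_max = (63/16−0)/(7/4−0) = 9/4
max v = 63/8 over t∈[7/2,13/2] → v_max = 63/8
check: 63/8·(7/2+3) = 819/16 ✓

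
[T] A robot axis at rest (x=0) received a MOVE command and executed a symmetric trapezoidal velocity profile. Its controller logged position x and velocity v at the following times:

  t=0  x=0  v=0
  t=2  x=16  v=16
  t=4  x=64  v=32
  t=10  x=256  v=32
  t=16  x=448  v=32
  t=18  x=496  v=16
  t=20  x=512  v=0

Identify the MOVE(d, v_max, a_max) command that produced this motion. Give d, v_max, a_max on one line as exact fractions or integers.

d=512 v_max=32 a_max=8

final state: t=20, x=512, v=0 → d = 512
a_max = (16−0)/(2−0) = 8
max v = 32 over t∈[4,16] → v_max = 32
check: 32·(4+12) = 512 ✓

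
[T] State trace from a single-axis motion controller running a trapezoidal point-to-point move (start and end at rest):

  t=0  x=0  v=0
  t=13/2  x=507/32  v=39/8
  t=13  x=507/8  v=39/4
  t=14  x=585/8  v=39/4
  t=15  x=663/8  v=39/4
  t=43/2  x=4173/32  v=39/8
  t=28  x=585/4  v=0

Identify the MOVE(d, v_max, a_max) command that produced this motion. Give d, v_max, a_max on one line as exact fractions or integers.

d=585/4 v_max=39/4 a_max=3/4

final state: t=28, x=585/4, v=0 → d = 585/4
a_max = (39/8−0)/(13/2−0) = 3/4
max v = 39/4 over t∈[13,15] → v_max = 39/4
check: 39/4·(13+2) = 585/4 ✓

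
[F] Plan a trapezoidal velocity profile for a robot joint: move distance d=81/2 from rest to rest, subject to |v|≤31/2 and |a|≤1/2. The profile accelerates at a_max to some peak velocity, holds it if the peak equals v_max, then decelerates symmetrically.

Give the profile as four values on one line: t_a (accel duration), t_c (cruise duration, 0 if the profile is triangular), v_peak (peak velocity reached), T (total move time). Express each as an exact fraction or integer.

t_a=9 t_c=0 v_peak=9/2 T=18

v_max²/a_max = (31/2)²/(1/2) = 961/2
81/2 < 961/2 ⇒ no cruise
v_peak = √(81/2·1/2) = √(81/4) = 9/2
t_a = (9/2)/(1/2) = 9; t_c = 0
T = 2·9 = 18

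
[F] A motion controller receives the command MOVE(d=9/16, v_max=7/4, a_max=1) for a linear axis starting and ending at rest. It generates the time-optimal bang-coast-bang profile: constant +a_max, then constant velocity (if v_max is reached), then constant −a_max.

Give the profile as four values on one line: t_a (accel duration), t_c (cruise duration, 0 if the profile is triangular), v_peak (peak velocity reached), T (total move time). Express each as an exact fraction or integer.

(v_max)²/a_max = (7/4)²/1 = 49/16
9/16 < 49/16 so t_c = 0
v_peak = √(9/16·1) = √(9/16) = 3/4
t_a = (3/4)/1 = 3/4; t_c = 0
T = 2·3/4 = 3/2

t_a=3/4 t_c=0 v_peak=3/4 T=3/2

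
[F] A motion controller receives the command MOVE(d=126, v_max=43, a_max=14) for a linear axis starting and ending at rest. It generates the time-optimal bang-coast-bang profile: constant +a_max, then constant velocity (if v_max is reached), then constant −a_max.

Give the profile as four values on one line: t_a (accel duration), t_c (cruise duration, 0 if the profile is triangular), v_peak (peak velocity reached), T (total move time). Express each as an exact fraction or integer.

t_a=3 t_c=0 v_peak=42 T=6

(v_max)²/a_max = 43²/14 = 1849/14
126 < 1849/14 ⇒ no cruise
v_peak = √(126·14) = √1764 = 42
t_a = 42/14 = 3; t_c = 0
T = 2·3 = 6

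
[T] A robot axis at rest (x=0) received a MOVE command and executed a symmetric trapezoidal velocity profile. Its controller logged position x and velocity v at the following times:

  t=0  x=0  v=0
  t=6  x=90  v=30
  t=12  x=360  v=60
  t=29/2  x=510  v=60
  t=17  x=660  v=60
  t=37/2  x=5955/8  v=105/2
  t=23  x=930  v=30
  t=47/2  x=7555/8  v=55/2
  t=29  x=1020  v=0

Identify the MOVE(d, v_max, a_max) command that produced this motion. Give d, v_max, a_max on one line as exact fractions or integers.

d=1020 v_max=60 a_max=5

final state: t=29, x=1020, v=0 → d = 1020
a_max = (30−0)/(6−0) = 5
max v = 60 over t∈[12,17] → v_max = 60
check: 60·(12+5) = 1020 ✓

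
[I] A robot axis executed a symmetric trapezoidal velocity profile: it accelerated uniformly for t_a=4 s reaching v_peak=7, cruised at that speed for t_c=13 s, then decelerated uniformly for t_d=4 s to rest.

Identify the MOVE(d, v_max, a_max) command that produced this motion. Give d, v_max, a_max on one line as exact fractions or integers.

d=119 v_max=7 a_max=7/4

a_max = 7/4
d_a = ½·7·4 = 14; d_c = 7·13 = 91
d = 2·14 + 91 = 119
t_c = 13 > 0 so v_max = 7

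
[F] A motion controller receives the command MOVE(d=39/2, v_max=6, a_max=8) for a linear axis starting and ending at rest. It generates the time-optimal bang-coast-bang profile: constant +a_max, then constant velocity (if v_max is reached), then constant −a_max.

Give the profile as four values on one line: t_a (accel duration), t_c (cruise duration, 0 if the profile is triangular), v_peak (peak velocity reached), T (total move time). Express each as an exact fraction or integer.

v_max²/a_max = 6²/8 = 9/2
39/2 ≥ 9/2 so v_max reached
t_a = 6/8 = 3/4; v_peak = 6
d_cruise = 39/2 − 9/2 = 15; t_c = 15/6 = 5/2
T = 2·3/4 + 5/2 = 4

t_a=3/4 t_c=5/2 v_peak=6 T=4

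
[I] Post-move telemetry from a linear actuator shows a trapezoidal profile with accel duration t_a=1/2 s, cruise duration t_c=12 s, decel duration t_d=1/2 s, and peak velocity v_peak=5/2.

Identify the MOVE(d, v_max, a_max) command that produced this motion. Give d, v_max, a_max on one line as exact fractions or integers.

d=125/4 v_max=5/2 a_max=5

a_max = (5/2)/(1/2) = 5
d_a = ½·5/2·1/2 = 5/8; d_c = 5/2·12 = 30
d = 2·5/8 + 30 = 125/4
t_c = 12 > 0 so v_max = 5/2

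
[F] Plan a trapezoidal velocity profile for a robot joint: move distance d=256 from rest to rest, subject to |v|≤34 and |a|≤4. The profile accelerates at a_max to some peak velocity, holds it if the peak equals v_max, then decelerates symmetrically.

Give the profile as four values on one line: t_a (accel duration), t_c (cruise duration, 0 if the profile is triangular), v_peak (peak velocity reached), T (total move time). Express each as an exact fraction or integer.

(v_max)²/a_max = 34²/4 = 289
256 < 289 ⇒ no cruise
v_peak = √(256·4) = √1024 = 32
t_a = 32/4 = 8; t_c = 0
T = 2·8 = 16

t_a=8 t_c=0 v_peak=32 T=16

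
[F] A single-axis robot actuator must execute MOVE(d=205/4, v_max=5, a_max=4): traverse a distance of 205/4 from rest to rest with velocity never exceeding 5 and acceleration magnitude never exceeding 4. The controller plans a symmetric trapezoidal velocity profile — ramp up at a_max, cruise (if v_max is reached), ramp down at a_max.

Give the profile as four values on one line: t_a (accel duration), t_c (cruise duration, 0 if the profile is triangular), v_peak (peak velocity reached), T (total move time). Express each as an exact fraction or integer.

vₘ²/aₘ = 5²/4 = 25/4
205/4 ≥ 25/4 → trapezoidal
t_a = 5/4; v_peak = 5
d_cruise = 205/4 − 25/4 = 45; t_c = 45/5 = 9
T = 2·5/4 + 9 = 23/2

t_a=5/4 t_c=9 v_peak=5 T=23/2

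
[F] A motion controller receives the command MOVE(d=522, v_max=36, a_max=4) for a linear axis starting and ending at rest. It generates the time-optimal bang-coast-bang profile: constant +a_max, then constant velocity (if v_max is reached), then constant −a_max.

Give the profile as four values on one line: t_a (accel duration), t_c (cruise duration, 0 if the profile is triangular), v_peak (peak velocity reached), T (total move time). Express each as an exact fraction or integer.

v_max²/a_max = 36²/4 = 324
522 ≥ 324 ⇒ cruise phase
t_a = 36/4 = 9; v_peak = 36
d_cruise = 522 − 324 = 198; t_c = 198/36 = 11/2
T = 2·9 + 11/2 = 47/2

t_a=9 t_c=11/2 v_peak=36 T=47/2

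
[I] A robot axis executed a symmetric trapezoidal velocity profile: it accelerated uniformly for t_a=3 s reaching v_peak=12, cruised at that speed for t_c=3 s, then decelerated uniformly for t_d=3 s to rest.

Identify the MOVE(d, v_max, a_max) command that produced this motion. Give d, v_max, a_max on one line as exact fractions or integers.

a_max = 12/3 = 4
d_a = ½·12·3 = 18; d_c = 12·3 = 36
d = 2·18 + 36 = 72
t_c = 3 > 0 → v_max = v_peak = 12

d=72 v_max=12 a_max=4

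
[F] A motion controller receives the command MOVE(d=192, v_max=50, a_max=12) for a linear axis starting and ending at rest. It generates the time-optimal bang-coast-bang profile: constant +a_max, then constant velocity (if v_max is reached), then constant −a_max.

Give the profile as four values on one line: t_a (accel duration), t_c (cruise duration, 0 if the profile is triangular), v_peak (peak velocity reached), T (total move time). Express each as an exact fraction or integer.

(v_max)²/a_max = 50²/12 = 625/3
192 < 625/3 → triangular
v_peak = √(192·12) = √2304 = 48
t_a = 48/12 = 4; t_c = 0
T = 2·4 = 8

t_a=4 t_c=0 v_peak=48 T=8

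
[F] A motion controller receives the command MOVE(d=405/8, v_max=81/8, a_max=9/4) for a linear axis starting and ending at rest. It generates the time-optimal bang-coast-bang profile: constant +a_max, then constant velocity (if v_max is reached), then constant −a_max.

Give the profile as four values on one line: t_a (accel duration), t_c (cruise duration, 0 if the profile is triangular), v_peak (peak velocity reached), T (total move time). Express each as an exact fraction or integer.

vₘ²/aₘ = (81/8)²/(9/4) = 729/16
405/8 ≥ 729/16 so v_max reached
t_a = (81/8)/(9/4) = 9/2; v_peak = 81/8
d_cruise = 405/8 − 729/16 = 81/16; t_c = (81/16)/(81/8) = 1/2
T = 2·9/2 + 1/2 = 19/2

t_a=9/2 t_c=1/2 v_peak=81/8 T=19/2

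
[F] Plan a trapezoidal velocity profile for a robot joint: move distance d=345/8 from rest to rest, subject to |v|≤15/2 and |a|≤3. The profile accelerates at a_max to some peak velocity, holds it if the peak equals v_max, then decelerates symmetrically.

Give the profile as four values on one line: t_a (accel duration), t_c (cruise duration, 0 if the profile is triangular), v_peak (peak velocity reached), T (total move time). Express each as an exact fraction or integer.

vₘ²/aₘ = (15/2)²/3 = 75/4
345/8 ≥ 75/4 → trapezoidal
t_a = (15/2)/3 = 5/2; v_peak = 15/2
d_cruise = 345/8 − 75/4 = 195/8; t_c = (195/8)/(15/2) = 13/4
T = 2·5/2 + 13/4 = 33/4

t_a=5/2 t_c=13/4 v_peak=15/2 T=33/4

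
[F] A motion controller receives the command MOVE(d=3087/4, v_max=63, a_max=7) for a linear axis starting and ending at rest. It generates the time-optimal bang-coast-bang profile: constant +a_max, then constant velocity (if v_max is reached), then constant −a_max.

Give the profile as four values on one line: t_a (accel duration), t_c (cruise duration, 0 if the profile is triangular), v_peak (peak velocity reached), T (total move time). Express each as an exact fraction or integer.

(v_max)²/a_max = 63²/7 = 567
3087/4 ≥ 567 → trapezoidal
t_a = 63/7 = 9; v_peak = 63
d_cruise = 3087/4 − 567 = 819/4; t_c = (819/4)/63 = 13/4
T = 2·9 + 13/4 = 85/4

t_a=9 t_c=13/4 v_peak=63 T=85/4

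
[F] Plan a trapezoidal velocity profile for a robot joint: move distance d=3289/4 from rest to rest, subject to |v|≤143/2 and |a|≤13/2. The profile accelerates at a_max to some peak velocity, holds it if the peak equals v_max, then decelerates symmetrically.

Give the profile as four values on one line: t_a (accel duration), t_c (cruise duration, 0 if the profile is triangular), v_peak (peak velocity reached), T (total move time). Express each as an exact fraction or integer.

t_a=11 t_c=1/2 v_peak=143/2 T=45/2

(v_max)²/a_max = (143/2)²/(13/2) = 1573/2
3289/4 ≥ 1573/2 so v_max reached
t_a = (143/2)/(13/2) = 11; v_peak = 143/2
d_cruise = 3289/4 − 1573/2 = 143/4; t_c = (143/4)/(143/2) = 1/2
T = 2·11 + 1/2 = 45/2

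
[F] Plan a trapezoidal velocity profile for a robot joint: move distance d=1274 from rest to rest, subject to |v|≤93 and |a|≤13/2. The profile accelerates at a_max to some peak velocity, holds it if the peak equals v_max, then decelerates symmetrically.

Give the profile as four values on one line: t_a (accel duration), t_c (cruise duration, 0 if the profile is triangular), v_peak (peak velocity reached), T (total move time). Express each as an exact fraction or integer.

t_a=14 t_c=0 v_peak=91 T=28

(v_max)²/a_max = 93²/(13/2) = 17298/13
1274 < 17298/13 ⇒ no cruise
v_peak = √(1274·13/2) = √8281 = 91
t_a = 91/(13/2) = 14; t_c = 0
T = 2·14 = 28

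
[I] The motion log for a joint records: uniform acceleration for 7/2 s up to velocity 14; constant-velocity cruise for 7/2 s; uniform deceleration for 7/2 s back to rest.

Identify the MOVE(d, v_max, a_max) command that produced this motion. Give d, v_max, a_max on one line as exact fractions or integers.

d=98 v_max=14 a_max=4

a_max = 14/(7/2) = 4
d_a = ½·14·7/2 = 49/2; d_c = 14·7/2 = 49
d = 2·49/2 + 49 = 98
t_c = 7/2 > 0 → v_max = v_peak = 14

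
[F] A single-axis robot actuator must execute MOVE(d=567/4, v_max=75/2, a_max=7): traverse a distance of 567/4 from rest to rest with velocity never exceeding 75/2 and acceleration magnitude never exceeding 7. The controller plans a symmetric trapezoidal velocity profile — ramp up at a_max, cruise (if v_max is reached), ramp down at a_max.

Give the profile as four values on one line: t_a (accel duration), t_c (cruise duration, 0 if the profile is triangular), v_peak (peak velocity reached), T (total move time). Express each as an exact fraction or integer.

(v_max)²/a_max = (75/2)²/7 = 5625/28
567/4 < 5625/28 → triangular
v_peak = √(567/4·7) = √(3969/4) = 63/2
t_a = (63/2)/7 = 9/2; t_c = 0
T = 2·9/2 = 9

t_a=9/2 t_c=0 v_peak=63/2 T=9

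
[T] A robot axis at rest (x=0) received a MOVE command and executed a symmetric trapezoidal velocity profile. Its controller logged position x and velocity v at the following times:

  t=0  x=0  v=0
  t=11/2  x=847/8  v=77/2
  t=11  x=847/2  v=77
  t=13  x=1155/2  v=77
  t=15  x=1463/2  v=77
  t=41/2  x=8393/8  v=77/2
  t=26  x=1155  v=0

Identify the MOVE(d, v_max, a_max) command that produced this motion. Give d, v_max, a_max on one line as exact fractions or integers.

final state: t=26, x=1155, v=0 → d = 1155
a_max = (77/2−0)/(11/2−0) = 7
max v = 77 over t∈[11,15] → v_max = 77
check: 77·(11+4) = 1155 ✓

d=1155 v_max=77 a_max=7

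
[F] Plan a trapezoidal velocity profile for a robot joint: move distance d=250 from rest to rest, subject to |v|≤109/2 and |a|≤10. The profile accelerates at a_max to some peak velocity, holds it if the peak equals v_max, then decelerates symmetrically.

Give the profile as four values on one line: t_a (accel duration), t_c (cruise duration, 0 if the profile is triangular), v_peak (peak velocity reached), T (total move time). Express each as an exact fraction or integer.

t_a=5 t_c=0 v_peak=50 T=10

(v_max)²/a_max = (109/2)²/10 = 11881/40
250 < 11881/40 → triangular
v_peak = √(250·10) = √2500 = 50
t_a = 50/10 = 5; t_c = 0
T = 2·5 = 10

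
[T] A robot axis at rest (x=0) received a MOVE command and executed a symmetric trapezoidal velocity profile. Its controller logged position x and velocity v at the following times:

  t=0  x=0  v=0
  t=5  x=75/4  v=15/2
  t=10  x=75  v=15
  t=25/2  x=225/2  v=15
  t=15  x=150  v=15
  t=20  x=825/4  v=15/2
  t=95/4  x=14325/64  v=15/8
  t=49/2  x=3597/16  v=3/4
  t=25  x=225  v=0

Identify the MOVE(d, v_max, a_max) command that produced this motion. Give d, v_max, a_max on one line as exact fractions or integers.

final state: t=25, x=225, v=0 → d = 225
a_max = (15/2−0)/(5−0) = 3/2
max v = 15 over t∈[10,15] → v_max = 15
check: 15·(10+5) = 225 ✓

d=225 v_max=15 a_max=3/2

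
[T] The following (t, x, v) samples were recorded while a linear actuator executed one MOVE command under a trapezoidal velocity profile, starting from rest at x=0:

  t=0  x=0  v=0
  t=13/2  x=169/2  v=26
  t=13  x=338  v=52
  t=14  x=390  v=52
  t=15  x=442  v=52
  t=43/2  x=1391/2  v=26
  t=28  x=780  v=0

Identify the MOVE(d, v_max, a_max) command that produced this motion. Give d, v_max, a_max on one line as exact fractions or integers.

final state: t=28, x=780, v=0 → d = 780
a_max = (26−0)/(13/2−0) = 4
max v = 52 over t∈[13,15] → v_max = 52
check: 52·(13+2) = 780 ✓

d=780 v_max=52 a_max=4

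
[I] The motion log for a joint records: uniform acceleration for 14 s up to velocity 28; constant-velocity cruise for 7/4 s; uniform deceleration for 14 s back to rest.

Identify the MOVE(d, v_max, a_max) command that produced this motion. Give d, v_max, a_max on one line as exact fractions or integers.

a_max = 28/14 = 2
d_a = ½·28·14 = 196; d_c = 28·7/4 = 49
d = 2·196 + 49 = 441
t_c = 7/4 > 0 ⇒ limit active, v_max = 28

d=441 v_max=28 a_max=2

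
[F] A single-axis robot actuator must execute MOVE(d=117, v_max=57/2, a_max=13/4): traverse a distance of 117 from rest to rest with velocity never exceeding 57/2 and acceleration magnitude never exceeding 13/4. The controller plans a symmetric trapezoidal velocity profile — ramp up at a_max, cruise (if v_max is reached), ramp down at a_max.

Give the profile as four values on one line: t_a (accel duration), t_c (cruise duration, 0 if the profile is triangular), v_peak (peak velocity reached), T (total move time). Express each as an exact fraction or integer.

(v_max)²/a_max = (57/2)²/(13/4) = 3249/13
117 < 3249/13 so t_c = 0
v_peak = √(117·13/4) = √(1521/4) = 39/2
t_a = (39/2)/(13/4) = 6; t_c = 0
T = 2·6 = 12

t_a=6 t_c=0 v_peak=39/2 T=12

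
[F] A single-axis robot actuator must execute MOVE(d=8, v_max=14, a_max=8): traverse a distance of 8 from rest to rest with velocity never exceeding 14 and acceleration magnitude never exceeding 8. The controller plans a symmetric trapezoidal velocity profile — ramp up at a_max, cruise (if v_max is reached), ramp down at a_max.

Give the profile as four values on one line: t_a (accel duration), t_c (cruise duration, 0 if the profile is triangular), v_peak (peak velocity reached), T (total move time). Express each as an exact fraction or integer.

(v_max)²/a_max = 14²/8 = 49/2
8 < 49/2 → triangular
v_peak = √(8·8) = √64 = 8
t_a = 8/8 = 1; t_c = 0
T = 2·1 = 2

t_a=1 t_c=0 v_peak=8 T=2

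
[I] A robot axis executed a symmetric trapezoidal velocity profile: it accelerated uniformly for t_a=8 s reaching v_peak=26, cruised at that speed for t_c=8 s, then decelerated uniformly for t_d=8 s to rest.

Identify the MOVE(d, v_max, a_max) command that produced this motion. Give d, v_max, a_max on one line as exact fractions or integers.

a_max = 26/8 = 13/4
d_a = ½·26·8 = 104; d_c = 26·8 = 208
d = 2·104 + 208 = 416
t_c = 8 > 0 so v_max = 26

d=416 v_max=26 a_max=13/4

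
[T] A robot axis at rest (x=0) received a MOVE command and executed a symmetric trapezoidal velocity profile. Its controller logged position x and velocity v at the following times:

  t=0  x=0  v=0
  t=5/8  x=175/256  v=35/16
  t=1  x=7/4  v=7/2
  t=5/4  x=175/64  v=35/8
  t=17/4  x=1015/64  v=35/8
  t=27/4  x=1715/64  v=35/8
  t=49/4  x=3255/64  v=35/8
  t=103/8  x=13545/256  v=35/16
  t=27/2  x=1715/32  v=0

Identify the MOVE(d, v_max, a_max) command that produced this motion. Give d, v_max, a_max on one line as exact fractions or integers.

d=1715/32 v_max=35/8 a_max=7/2

final state: t=27/2, x=1715/32, v=0 → d = 1715/32
a_max = (35/16−0)/(5/8−0) = 7/2
max v = 35/8 over t∈[5/4,49/4] → v_max = 35/8
check: 35/8·(5/4+11) = 1715/32 ✓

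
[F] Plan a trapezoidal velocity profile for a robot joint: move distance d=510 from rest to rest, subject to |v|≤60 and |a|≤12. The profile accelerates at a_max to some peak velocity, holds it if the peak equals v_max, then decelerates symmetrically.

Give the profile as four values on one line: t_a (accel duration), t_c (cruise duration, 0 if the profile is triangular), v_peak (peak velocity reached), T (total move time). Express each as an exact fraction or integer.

vₘ²/aₘ = 60²/12 = 300
510 ≥ 300 ⇒ cruise phase
t_a = 60/12 = 5; v_peak = 60
d_cruise = 510 − 300 = 210; t_c = 210/60 = 7/2
T = 2·5 + 7/2 = 27/2

t_a=5 t_c=7/2 v_peak=60 T=27/2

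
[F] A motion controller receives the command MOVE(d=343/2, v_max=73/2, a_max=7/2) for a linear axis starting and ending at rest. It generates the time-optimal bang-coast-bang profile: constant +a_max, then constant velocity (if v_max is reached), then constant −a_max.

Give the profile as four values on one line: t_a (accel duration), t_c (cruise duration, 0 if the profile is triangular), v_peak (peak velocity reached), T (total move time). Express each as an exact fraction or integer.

t_a=7 t_c=0 v_peak=49/2 T=14

vₘ²/aₘ = (73/2)²/(7/2) = 5329/14
343/2 < 5329/14 → triangular
v_peak = √(343/2·7/2) = √(2401/4) = 49/2
t_a = (49/2)/(7/2) = 7; t_c = 0
T = 2·7 = 14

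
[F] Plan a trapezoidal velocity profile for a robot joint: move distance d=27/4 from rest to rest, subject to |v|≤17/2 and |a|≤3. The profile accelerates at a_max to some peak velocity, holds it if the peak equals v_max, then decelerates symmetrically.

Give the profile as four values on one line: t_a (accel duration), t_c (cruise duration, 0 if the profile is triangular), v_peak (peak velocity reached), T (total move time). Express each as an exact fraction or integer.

t_a=3/2 t_c=0 v_peak=9/2 T=3

(v_max)²/a_max = (17/2)²/3 = 289/12
27/4 < 289/12 ⇒ no cruise
v_peak = √(27/4·3) = √(81/4) = 9/2
t_a = (9/2)/3 = 3/2; t_c = 0
T = 2·3/2 = 3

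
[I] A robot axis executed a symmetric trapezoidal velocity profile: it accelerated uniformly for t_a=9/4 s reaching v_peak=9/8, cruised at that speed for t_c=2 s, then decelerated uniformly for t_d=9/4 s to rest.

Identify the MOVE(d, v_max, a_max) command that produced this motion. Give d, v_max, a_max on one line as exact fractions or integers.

a_max = (9/8)/(9/4) = 1/2
d_a = ½·9/8·9/4 = 81/64; d_c = 9/8·2 = 9/4
d = 2·81/64 + 9/4 = 153/32
t_c = 2 > 0 ⇒ limit active, v_max = 9/8

d=153/32 v_max=9/8 a_max=1/2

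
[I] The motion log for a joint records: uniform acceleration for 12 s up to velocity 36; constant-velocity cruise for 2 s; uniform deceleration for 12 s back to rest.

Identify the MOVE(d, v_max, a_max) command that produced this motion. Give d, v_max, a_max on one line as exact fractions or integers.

a_max = 36/12 = 3
d_a = ½·36·12 = 216; d_c = 36·2 = 72
d = 2·216 + 72 = 504
t_c = 2 > 0 ⇒ limit active, v_max = 36

d=504 v_max=36 a_max=3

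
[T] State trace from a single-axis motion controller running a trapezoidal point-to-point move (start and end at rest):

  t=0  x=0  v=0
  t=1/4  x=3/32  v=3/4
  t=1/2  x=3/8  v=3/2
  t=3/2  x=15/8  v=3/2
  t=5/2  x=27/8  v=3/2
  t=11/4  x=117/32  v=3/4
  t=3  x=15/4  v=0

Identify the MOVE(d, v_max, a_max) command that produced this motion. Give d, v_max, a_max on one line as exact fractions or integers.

final state: t=3, x=15/4, v=0 → d = 15/4
a_max = (3/4−0)/(1/4−0) = 3
max v = 3/2 over t∈[1/2,5/2] → v_max = 3/2
check: 3/2·(1/2+2) = 15/4 ✓

d=15/4 v_max=3/2 a_max=3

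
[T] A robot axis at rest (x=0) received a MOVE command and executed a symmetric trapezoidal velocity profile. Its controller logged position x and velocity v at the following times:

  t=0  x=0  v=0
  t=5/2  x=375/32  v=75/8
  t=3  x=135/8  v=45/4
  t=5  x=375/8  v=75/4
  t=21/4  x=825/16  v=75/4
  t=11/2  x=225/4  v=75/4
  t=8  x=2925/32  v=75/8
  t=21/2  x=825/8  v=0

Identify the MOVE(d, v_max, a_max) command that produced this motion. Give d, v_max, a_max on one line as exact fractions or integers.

final state: t=21/2, x=825/8, v=0 → d = 825/8
a_max = (75/8−0)/(5/2−0) = 15/4
max v = 75/4 over t∈[5,11/2] → v_max = 75/4
check: 75/4·(5+1/2) = 825/8 ✓

d=825/8 v_max=75/4 a_max=15/4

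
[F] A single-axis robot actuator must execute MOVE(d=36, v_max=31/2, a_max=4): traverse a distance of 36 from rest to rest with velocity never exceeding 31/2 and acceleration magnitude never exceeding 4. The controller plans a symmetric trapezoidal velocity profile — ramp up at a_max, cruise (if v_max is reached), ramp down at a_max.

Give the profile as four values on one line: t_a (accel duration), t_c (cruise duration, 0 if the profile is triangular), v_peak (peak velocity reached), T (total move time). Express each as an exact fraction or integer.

vₘ²/aₘ = (31/2)²/4 = 961/16
36 < 961/16 → triangular
v_peak = √(36·4) = √144 = 12
t_a = 12/4 = 3; t_c = 0
T = 2·3 = 6

t_a=3 t_c=0 v_peak=12 T=6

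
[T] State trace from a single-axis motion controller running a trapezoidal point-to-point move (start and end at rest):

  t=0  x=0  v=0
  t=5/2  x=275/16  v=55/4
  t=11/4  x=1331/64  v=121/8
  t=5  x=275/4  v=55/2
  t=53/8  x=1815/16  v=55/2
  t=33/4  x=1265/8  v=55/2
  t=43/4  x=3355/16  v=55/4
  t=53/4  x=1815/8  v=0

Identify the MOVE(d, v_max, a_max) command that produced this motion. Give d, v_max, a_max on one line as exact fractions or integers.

final state: t=53/4, x=1815/8, v=0 → d = 1815/8
a_max = (55/4−0)/(5/2−0) = 11/2
max v = 55/2 over t∈[5,33/4] → v_max = 55/2
check: 55/2·(5+13/4) = 1815/8 ✓

d=1815/8 v_max=55/2 a_max=11/2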